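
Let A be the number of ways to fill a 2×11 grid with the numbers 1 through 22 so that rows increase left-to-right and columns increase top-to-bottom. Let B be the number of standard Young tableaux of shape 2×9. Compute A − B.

By the hook-length formula (or a Dyck-path bijection), SYT of shape 2×11 number C_11. So A = C_11 = 58786.
Standard Young tableaux of shape 2×n are counted by C_n; here n = 9. So B = C_9 = 4862.
A − B = 58786 − 4862 = 53924.

53924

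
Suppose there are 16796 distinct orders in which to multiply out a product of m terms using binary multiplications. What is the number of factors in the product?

11

Parenthesizations of m factors are counted by C_{m−1}. The Catalan number equal to 16796 is C_10.
So the index is 10, and the number of factors is 10 + 1 = 11.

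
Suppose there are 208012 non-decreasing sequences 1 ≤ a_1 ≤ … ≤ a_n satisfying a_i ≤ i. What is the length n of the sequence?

Such sub-staircase sequences of length n are counted by C_n. The Catalan number equal to 208012 is C_12.

12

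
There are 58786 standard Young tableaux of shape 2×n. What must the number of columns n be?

11

Standard Young tableaux of shape 2×n are counted by C_n; 58786 = C_11.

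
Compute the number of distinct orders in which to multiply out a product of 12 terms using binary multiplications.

58786

Bracketing 12 factors into binary products is counted by C_{12−1} = C_11.
C_11 = C_10 · 2(2·10+1)/(10+2) = 16796 · 42/12 = 58786.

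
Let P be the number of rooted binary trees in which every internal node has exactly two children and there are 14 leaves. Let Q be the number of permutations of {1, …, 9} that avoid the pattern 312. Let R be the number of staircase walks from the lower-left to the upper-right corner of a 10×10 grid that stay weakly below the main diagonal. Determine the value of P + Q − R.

Full binary trees with 14 leaves have 14−1 = 13 internal nodes, so there are C_13 of them. So P = C_13 = 742900.
For any fixed pattern of length 3, the pattern-avoiding permutations of [9] number C_9. So Q = C_9 = 4862.
Sub-diagonal monotone paths from (0,0) to (10,10) biject with Dyck paths of semilength 10, giving C_10. So R = C_10 = 16796.
P + Q − R = 742900 + 4862 − 16796 = 730966.

730966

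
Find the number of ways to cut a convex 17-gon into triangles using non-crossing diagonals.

9694845

Triangulations of a convex m-gon are counted by C_{m−2}; with m = 17 this is C_15.
C_15 = C(30,15)/16 = 155117520/16 = 9694845.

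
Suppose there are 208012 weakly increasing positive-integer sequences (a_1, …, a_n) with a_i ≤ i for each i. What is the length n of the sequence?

Such sub-staircase sequences of length n are counted by C_n, and C_12 = 208012.

12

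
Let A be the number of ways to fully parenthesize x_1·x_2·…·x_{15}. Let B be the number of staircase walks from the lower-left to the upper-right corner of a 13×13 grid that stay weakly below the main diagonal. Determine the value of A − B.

Parenthesizations of m factors correspond to full binary trees with m leaves, counted by C_{m−1}; m = 15 gives C_14. So A = C_14 = 2674440.
Monotone paths in an n×n grid that stay weakly below the diagonal are counted by C_n; here n = 13. So B = C_13 = 742900.
A − B = 2674440 − 742900 = 1931540.

1931540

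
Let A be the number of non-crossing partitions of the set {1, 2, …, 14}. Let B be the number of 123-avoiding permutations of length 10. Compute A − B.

Non-crossing partitions of an n-element set are counted by C_n; here n = 14. So A = C_14 = 2674440.
For any fixed pattern of length 3, the pattern-avoiding permutations of [10] number C_10. So B = C_10 = 16796.
A − B = 2674440 − 16796 = 2657644.

2657644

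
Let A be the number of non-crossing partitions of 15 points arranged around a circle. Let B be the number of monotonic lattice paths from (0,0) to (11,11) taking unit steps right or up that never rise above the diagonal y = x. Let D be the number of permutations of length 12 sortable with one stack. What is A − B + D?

9844071

The non-crossing partitions of [15] form a lattice of size C_15. So A = C_15 = 9694845.
Monotone paths in an n×n grid that stay weakly below the diagonal are counted by C_n; here n = 11. So B = C_11 = 58786.
By Knuth's characterisation, the stack-sortable permutations of length 12 are the 231-avoiders, numbering C_12. So D = C_12 = 208012.
A − B + D = 9694845 − 58786 + 208012 = 9844071.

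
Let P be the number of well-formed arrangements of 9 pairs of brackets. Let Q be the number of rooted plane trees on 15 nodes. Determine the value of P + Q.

A balanced arrangement of 9 bracket pairs is a Dyck word of semilength 9, so the count is C_9. So P = C_9 = 4862.
A rooted plane tree on 15 nodes has 14 edges, and such trees are counted by C_14. So Q = C_14 = 2674440.
P + Q = 4862 + 2674440 = 2679302.

2679302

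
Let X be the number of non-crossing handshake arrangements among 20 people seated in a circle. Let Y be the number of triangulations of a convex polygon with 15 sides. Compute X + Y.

With 20 = 2·10 people, non-crossing handshake pairings are non-crossing perfect matchings on a circle, counted by C_10. So X = C_10 = 16796.
Triangulations of a convex m-gon are counted by C_{m−2}; with m = 15 this is C_13. So Y = C_13 = 742900.
X + Y = 16796 + 742900 = 759696.

759696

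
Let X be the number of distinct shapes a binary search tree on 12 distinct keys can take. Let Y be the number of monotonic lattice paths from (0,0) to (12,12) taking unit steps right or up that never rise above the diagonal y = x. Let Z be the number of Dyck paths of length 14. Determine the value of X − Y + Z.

Rooted binary trees with 12 nodes (each child slot possibly empty) number C_12. So X = C_12 = 208012.
Sub-diagonal monotone paths from (0,0) to (12,12) biject with Dyck paths of semilength 12, giving C_12. So Y = C_12 = 208012.
Dyck paths of semilength n (length 2n) are counted by C_n; here n = 7. So Z = C_7 = 429.
X − Y + Z = 208012 − 208012 + 429 = 429.

429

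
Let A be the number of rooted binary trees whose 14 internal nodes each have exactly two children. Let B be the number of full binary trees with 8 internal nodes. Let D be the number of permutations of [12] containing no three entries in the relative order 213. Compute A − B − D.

2464998

Full binary trees with n internal nodes are counted by C_n; here n = 14. So A = C_14 = 2674440.
The number of full binary trees on 8 internal nodes is the Catalan number C_8. So B = C_8 = 1430.
For any fixed pattern of length 3, the pattern-avoiding permutations of [12] number C_12. So D = C_12 = 208012.
A − B − D = 2674440 − 1430 − 208012 = 2464998.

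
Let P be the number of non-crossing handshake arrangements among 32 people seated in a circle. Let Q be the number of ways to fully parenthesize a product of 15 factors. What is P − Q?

With 32 = 2·16 people, non-crossing handshake pairings are non-crossing perfect matchings on a circle, counted by C_16. So P = C_16 = 35357670.
Parenthesizations of m factors correspond to full binary trees with m leaves, counted by C_{m−1}; m = 15 gives C_14. So Q = C_14 = 2674440.
P − Q = 35357670 − 2674440 = 32683230.

32683230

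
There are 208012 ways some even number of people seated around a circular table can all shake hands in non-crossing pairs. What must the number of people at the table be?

Non-crossing handshake pairings of 2n people are counted by C_n. The Catalan number equal to 208012 is C_12.
So n = 12, and there are 2n = 24 people.

24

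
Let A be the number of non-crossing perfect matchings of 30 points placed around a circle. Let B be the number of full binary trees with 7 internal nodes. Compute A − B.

Pairing 30 circle points by 15 non-crossing chords gives C_15 matchings. So A = C_15 = 9694845.
The number of full binary trees on 7 internal nodes is the Catalan number C_7. So B = C_7 = 429.
A − B = 9694845 − 429 = 9694416.

9694416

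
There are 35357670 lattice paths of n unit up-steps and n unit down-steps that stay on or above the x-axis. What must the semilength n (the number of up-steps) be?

Dyck paths of semilength n are counted by C_n. The Catalan number equal to 35357670 is C_16.

16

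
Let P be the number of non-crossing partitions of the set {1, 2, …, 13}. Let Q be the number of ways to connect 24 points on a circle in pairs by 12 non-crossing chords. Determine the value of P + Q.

Non-crossing partitions of an n-element set are counted by C_n; here n = 13. So P = C_13 = 742900.
Pairing 24 circle points by 12 non-crossing chords gives C_12 matchings. So Q = C_12 = 208012.
P + Q = 742900 + 208012 = 950912.

950912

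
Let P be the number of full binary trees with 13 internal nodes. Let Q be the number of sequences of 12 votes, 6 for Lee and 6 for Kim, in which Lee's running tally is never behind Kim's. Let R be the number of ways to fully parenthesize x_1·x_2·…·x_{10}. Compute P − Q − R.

Full binary trees with n internal nodes are counted by C_n; here n = 13. So P = C_13 = 742900.
Ballot sequences with n votes each where one side never trails are Dyck words, counted by C_n; here n = 6. So Q = C_6 = 132.
Ways to associate a product of 10 factors correspond to binary trees on 10 leaves, so the count is C_9. So R = C_9 = 4862.
P − Q − R = 742900 − 132 − 4862 = 737906.

737906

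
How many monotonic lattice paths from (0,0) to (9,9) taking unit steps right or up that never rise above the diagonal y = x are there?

4862

Sub-diagonal monotone paths from (0,0) to (9,9) biject with Dyck paths of semilength 9, giving C_9.
C_9 = C_8 · 2(2·8+1)/(8+2) = 1430 · 34/10 = 4862.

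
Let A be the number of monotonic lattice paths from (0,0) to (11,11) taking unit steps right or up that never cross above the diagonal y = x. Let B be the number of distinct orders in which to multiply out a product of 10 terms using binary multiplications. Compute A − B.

Monotone paths in an n×n grid that stay weakly below the diagonal are counted by C_n; here n = 11. So A = C_11 = 58786.
Parenthesizations of m factors correspond to full binary trees with m leaves, counted by C_{m−1}; m = 10 gives C_9. So B = C_9 = 4862.
A − B = 58786 − 4862 = 53924.

53924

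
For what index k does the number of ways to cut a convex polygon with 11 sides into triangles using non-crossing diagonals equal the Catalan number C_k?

9

A convex 11-gon is triangulated into 9 triangles, and the number of such triangulations is the Catalan number C_{11−2} = C_9.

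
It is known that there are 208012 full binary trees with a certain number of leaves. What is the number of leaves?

13

Full binary trees with L leaves are counted by C_{L−1}. Since C_12 = 208012, the index is 12.
So the index is 12, and the number of leaves is 12 + 1 = 13.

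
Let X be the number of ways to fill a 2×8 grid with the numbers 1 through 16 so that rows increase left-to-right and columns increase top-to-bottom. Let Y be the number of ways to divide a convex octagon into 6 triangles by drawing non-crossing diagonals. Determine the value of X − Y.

1298

Standard Young tableaux of shape 2×n are counted by C_n; here n = 8. So X = C_8 = 1430.
Triangulations of a convex m-gon are counted by C_{m−2}; with m = 8 this is C_6. So Y = C_6 = 132.
X − Y = 1430 − 132 = 1298.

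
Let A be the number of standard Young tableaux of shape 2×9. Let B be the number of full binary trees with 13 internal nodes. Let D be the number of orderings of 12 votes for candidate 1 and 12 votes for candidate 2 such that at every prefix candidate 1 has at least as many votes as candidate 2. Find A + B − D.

By the hook-length formula (or a Dyck-path bijection), SYT of shape 2×9 number C_9. So A = C_9 = 4862.
Full binary trees with n internal nodes are counted by C_n; here n = 13. So B = C_13 = 742900.
Reading a vote for the leader as '(' and for the other as ')' turns such a sequence into a balanced string of 12 pairs, so the count is C_12. So D = C_12 = 208012.
A + B − D = 4862 + 742900 − 208012 = 539750.

539750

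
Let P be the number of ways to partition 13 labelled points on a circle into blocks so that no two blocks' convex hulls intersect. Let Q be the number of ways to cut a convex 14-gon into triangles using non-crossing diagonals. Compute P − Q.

Non-crossing partitions of an n-element set are counted by C_n; here n = 13. So P = C_13 = 742900.
The number of triangulations of a 14-gon is the Catalan number C_12 (index = sides − 2). So Q = C_12 = 208012.
P − Q = 742900 − 208012 = 534888.

534888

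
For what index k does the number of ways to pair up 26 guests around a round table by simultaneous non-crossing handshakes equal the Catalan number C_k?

With 26 = 2·13 people, non-crossing handshake pairings are non-crossing perfect matchings on a circle, counted by C_13.

13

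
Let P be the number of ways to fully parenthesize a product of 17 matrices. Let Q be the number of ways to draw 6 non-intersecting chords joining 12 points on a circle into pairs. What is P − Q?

35357538

Ways to associate a product of 17 factors correspond to binary trees on 17 leaves, so the count is C_16. So P = C_16 = 35357670.
Non-crossing perfect matchings of 2n points on a circle are counted by C_n; with 12 points, n = 6. So Q = C_6 = 132.
P − Q = 35357670 − 132 = 35357538.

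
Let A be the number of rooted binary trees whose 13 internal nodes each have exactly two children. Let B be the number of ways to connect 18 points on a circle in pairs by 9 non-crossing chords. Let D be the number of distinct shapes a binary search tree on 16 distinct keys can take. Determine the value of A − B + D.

Full binary trees with n internal nodes are counted by C_n; here n = 13. So A = C_13 = 742900.
Pairing 18 circle points by 9 non-crossing chords gives C_9 matchings. So B = C_9 = 4862.
Rooted binary trees with 16 nodes (each child slot possibly empty) number C_16. So D = C_16 = 35357670.
A − B + D = 742900 − 4862 + 35357670 = 36095708.

36095708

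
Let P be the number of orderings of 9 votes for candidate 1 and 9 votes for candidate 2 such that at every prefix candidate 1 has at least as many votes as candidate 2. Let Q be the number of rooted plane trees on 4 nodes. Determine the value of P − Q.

Ballot sequences with n votes each where one side never trails are Dyck words, counted by C_n; here n = 9. So P = C_9 = 4862.
A rooted plane tree on 4 nodes has 3 edges, and such trees are counted by C_3. So Q = C_3 = 5.
P − Q = 4862 − 5 = 4857.

4857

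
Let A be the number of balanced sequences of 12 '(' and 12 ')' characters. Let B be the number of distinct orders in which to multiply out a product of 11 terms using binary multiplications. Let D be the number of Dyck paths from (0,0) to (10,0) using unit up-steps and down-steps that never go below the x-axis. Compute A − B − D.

191174

Balanced strings of n pairs of brackets are counted by C_n; here n = 12. So A = C_12 = 208012.
Bracketing 11 factors into binary products is counted by C_{11−1} = C_10. So B = C_10 = 16796.
A Dyck path with 5 up-steps and 5 down-steps has semilength 5, so there are C_5 of them. So D = C_5 = 42.
A − B − D = 208012 − 16796 − 42 = 191174.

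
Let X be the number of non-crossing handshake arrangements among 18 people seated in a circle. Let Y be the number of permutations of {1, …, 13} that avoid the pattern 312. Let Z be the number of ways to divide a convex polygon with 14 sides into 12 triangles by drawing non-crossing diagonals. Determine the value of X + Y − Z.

With 18 = 2·9 people, non-crossing handshake pairings are non-crossing perfect matchings on a circle, counted by C_9. So X = C_9 = 4862.
Permutations of [n] avoiding any single length-3 pattern are counted by C_n; here n = 13. So Y = C_13 = 742900.
Triangulations of a convex m-gon are counted by C_{m−2}; with m = 14 this is C_12. So Z = C_12 = 208012.
X + Y − Z = 4862 + 742900 − 208012 = 539750.

539750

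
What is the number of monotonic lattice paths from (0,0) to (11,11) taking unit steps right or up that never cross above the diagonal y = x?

58786

Sub-diagonal monotone paths from (0,0) to (11,11) biject with Dyck paths of semilength 11, giving C_11.
C_11 = 58786.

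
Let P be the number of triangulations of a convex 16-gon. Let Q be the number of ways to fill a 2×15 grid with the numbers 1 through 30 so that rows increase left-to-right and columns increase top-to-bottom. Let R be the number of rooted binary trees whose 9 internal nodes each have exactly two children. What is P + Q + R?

The number of triangulations of a 16-gon is the Catalan number C_14 (index = sides − 2). So P = C_14 = 2674440.
By the hook-length formula (or a Dyck-path bijection), SYT of shape 2×15 number C_15. So Q = C_15 = 9694845.
The number of full binary trees on 9 internal nodes is the Catalan number C_9. So R = C_9 = 4862.
P + Q + R = 2674440 + 9694845 + 4862 = 12374147.

12374147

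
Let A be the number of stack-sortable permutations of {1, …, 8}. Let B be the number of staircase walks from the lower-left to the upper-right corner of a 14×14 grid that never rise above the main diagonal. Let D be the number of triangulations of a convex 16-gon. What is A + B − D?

Stack-sortable permutations are exactly the 231-avoiding ones, counted by C_n; here n = 8. So A = C_8 = 1430.
Monotone paths in an n×n grid that stay weakly below the diagonal are counted by C_n; here n = 14. So B = C_14 = 2674440.
Triangulations of a convex m-gon are counted by C_{m−2}; with m = 16 this is C_14. So D = C_14 = 2674440.
A + B − D = 1430 + 2674440 − 2674440 = 1430.

1430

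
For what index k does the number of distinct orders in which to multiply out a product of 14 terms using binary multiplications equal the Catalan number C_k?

13

Bracketing 14 factors into binary products is counted by C_{14−1} = C_13.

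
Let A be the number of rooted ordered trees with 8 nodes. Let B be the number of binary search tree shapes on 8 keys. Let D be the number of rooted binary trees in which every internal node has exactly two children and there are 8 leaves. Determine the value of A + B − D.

Rooted ordered (plane) trees on m nodes have m−1 edges and are counted by C_{m−1}; m = 8 gives C_7. So A = C_7 = 429.
There are C_n binary search tree shapes on n keys; with n = 8 that is C_8. So B = C_8 = 1430.
Full binary trees with 8 leaves have 8−1 = 7 internal nodes, so there are C_7 of them. So D = C_7 = 429.
A + B − D = 429 + 1430 − 429 = 1430.

1430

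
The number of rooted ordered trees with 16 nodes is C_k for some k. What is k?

15

Rooted ordered (plane) trees on m nodes have m−1 edges and are counted by C_{m−1}; m = 16 gives C_15.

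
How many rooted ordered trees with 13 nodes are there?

Rooted ordered (plane) trees on m nodes have m−1 edges and are counted by C_{m−1}; m = 13 gives C_12.
C_12 = C(24,12)/13 = 2704156/13 = 208012.

208012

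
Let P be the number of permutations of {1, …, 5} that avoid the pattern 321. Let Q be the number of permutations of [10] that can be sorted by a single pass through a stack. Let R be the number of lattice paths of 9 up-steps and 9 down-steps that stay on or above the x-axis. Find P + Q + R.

21700

For any fixed pattern of length 3, the pattern-avoiding permutations of [5] number C_5. So P = C_5 = 42.
Stack-sortable permutations are exactly the 231-avoiding ones, counted by C_n; here n = 10. So Q = C_10 = 16796.
Paths of 9 up- and 9 down-steps that never dip below the axis are Dyck paths; their count is C_9. So R = C_9 = 4862.
P + Q + R = 42 + 16796 + 4862 = 21700.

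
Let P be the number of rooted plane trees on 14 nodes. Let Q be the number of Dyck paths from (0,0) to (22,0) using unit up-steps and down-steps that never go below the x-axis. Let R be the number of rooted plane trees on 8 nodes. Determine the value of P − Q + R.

684543

Rooted ordered (plane) trees on m nodes have m−1 edges and are counted by C_{m−1}; m = 14 gives C_13. So P = C_13 = 742900.
A Dyck path with 11 up-steps and 11 down-steps has semilength 11, so there are C_11 of them. So Q = C_11 = 58786.
A rooted plane tree on 8 nodes has 7 edges, and such trees are counted by C_7. So R = C_7 = 429.
P − Q + R = 742900 − 58786 + 429 = 684543.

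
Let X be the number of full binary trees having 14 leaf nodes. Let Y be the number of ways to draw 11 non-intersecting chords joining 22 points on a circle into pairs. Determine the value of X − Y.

A full binary tree with L leaves has L−1 internal nodes and is counted by C_{L−1}; L = 14 gives C_13. So X = C_13 = 742900.
Non-crossing perfect matchings of 2n points on a circle are counted by C_n; with 22 points, n = 11. So Y = C_11 = 58786.
X − Y = 742900 − 58786 = 684114.

684114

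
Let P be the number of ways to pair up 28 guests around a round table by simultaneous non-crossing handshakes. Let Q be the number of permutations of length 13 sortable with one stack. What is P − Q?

1931540

With 28 = 2·14 people, non-crossing handshake pairings are non-crossing perfect matchings on a circle, counted by C_14. So P = C_14 = 2674440.
Stack-sortable permutations are exactly the 231-avoiding ones, counted by C_n; here n = 13. So Q = C_13 = 742900.
P − Q = 2674440 − 742900 = 1931540.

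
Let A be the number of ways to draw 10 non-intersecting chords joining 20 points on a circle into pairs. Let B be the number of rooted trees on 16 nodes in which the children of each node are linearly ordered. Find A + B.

Non-crossing perfect matchings of 2n points on a circle are counted by C_n; with 20 points, n = 10. So A = C_10 = 16796.
A rooted plane tree on 16 nodes has 15 edges, and such trees are counted by C_15. So B = C_15 = 9694845.
A + B = 16796 + 9694845 = 9711641.

9711641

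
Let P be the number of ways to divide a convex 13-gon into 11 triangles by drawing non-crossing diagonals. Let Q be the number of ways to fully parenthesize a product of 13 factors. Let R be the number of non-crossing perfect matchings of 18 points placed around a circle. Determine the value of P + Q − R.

A convex 13-gon is triangulated into 11 triangles, and the number of such triangulations is the Catalan number C_{13−2} = C_11. So P = C_11 = 58786.
Parenthesizations of m factors correspond to full binary trees with m leaves, counted by C_{m−1}; m = 13 gives C_12. So Q = C_12 = 208012.
Non-crossing perfect matchings of 2n points on a circle are counted by C_n; with 18 points, n = 9. So R = C_9 = 4862.
P + Q − R = 58786 + 208012 − 4862 = 261936.

261936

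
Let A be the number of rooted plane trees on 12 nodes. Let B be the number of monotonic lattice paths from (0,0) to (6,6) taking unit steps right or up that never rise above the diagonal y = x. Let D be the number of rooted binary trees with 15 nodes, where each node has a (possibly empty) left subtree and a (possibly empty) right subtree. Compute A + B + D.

9753763

A rooted plane tree on 12 nodes has 11 edges, and such trees are counted by C_11. So A = C_11 = 58786.
Sub-diagonal monotone paths from (0,0) to (6,6) biject with Dyck paths of semilength 6, giving C_6. So B = C_6 = 132.
There are C_n binary search tree shapes on n keys; with n = 15 that is C_15. So D = C_15 = 9694845.
A + B + D = 58786 + 132 + 9694845 = 9753763.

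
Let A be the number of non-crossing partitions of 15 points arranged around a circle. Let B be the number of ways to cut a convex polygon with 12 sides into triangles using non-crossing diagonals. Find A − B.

The non-crossing partitions of [15] form a lattice of size C_15. So A = C_15 = 9694845.
A convex 12-gon is triangulated into 10 triangles, and the number of such triangulations is the Catalan number C_{12−2} = C_10. So B = C_10 = 16796.
A − B = 9694845 − 16796 = 9678049.

9678049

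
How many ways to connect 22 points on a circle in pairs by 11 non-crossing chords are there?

Pairing 22 circle points by 11 non-crossing chords gives C_11 matchings.
C_11 = C(22,11)/12 = 705432/12 = 58786.

58786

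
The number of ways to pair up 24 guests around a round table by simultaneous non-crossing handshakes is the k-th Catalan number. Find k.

With 24 = 2·12 people, non-crossing handshake pairings are non-crossing perfect matchings on a circle, counted by C_12.

12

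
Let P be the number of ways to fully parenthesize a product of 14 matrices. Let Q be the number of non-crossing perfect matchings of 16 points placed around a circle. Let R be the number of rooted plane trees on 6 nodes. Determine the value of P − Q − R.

741428

Ways to associate a product of 14 factors correspond to binary trees on 14 leaves, so the count is C_13. So P = C_13 = 742900.
Pairing 16 circle points by 8 non-crossing chords gives C_8 matchings. So Q = C_8 = 1430.
A rooted plane tree on 6 nodes has 5 edges, and such trees are counted by C_5. So R = C_5 = 42.
P − Q − R = 742900 − 1430 − 42 = 741428.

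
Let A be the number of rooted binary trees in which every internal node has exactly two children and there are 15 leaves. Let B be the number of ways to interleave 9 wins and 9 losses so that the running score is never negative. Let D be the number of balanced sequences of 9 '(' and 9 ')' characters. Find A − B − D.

2664716

A full binary tree with L leaves has L−1 internal nodes and is counted by C_{L−1}; L = 15 gives C_14. So A = C_14 = 2674440.
Ballot sequences with n votes each where one side never trails are Dyck words, counted by C_n; here n = 9. So B = C_9 = 4862.
With 9 pairs the number of balanced bracket strings is the Catalan number C_9. So D = C_9 = 4862.
A − B − D = 2674440 − 4862 − 4862 = 2664716.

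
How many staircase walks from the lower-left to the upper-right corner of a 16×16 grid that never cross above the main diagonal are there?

35357670

Monotone paths in an n×n grid that stay weakly below the diagonal are counted by C_n; here n = 16.
C_16 = C(32,16)/17 = 601080390/17 = 35357670.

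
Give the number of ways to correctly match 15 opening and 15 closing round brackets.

Balanced strings of n pairs of brackets are counted by C_n; here n = 15.
C_15 = C(30,15)/16 = 155117520/16 = 9694845.

9694845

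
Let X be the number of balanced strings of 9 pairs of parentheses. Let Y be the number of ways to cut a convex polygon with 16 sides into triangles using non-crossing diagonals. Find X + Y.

Balanced strings of n pairs of brackets are counted by C_n; here n = 9. So X = C_9 = 4862.
A convex 16-gon is triangulated into 14 triangles, and the number of such triangulations is the Catalan number C_{16−2} = C_14. So Y = C_14 = 2674440.
X + Y = 4862 + 2674440 = 2679302.

2679302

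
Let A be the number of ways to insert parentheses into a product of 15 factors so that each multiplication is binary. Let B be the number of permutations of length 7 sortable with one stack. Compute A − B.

2674011

Ways to associate a product of 15 factors correspond to binary trees on 15 leaves, so the count is C_14. So A = C_14 = 2674440.
Stack-sortable permutations are exactly the 231-avoiding ones, counted by C_n; here n = 7. So B = C_7 = 429.
A − B = 2674440 − 429 = 2674011.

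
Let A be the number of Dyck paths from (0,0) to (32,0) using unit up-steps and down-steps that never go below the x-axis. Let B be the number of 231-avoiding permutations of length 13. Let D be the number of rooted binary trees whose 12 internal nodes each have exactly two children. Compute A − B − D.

34406758

A Dyck path with 16 up-steps and 16 down-steps has semilength 16, so there are C_16 of them. So A = C_16 = 35357670.
For any fixed pattern of length 3, the pattern-avoiding permutations of [13] number C_13. So B = C_13 = 742900.
Full binary trees with n internal nodes are counted by C_n; here n = 12. So D = C_12 = 208012.
A − B − D = 35357670 − 742900 − 208012 = 34406758.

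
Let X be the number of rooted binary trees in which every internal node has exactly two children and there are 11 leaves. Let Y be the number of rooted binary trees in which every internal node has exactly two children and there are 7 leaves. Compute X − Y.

A full binary tree with L leaves has L−1 internal nodes and is counted by C_{L−1}; L = 11 gives C_10. So X = C_10 = 16796.
Full binary trees with 7 leaves have 7−1 = 6 internal nodes, so there are C_6 of them. So Y = C_6 = 132.
X − Y = 16796 − 132 = 16664.

16664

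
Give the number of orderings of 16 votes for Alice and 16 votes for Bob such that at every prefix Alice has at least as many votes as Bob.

Reading a vote for the leader as '(' and for the other as ')' turns such a sequence into a balanced string of 16 pairs, so the count is C_16.
C_16 = C(32,16)/17 = 601080390/17 = 35357670.

35357670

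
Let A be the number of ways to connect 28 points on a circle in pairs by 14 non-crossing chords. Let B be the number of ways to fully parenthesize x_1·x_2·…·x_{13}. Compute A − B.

Pairing 28 circle points by 14 non-crossing chords gives C_14 matchings. So A = C_14 = 2674440.
Parenthesizations of m factors correspond to full binary trees with m leaves, counted by C_{m−1}; m = 13 gives C_12. So B = C_12 = 208012.
A − B = 2674440 − 208012 = 2466428.

2466428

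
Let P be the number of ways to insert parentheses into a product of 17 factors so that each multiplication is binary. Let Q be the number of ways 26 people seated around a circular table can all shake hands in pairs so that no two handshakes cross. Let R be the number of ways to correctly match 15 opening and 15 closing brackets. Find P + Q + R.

Parenthesizations of m factors correspond to full binary trees with m leaves, counted by C_{m−1}; m = 17 gives C_16. So P = C_16 = 35357670.
Non-crossing handshake pairings of 2n people are counted by C_n; 26 people gives n = 13. So Q = C_13 = 742900.
A balanced arrangement of 15 bracket pairs is a Dyck word of semilength 15, so the count is C_15. So R = C_15 = 9694845.
P + Q + R = 35357670 + 742900 + 9694845 = 45795415.

45795415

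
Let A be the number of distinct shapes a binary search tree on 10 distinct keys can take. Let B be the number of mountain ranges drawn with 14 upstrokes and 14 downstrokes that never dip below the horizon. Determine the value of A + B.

Rooted binary trees with 10 nodes (each child slot possibly empty) number C_10. So A = C_10 = 16796.
Dyck paths of semilength n (length 2n) are counted by C_n; here n = 14. So B = C_14 = 2674440.
A + B = 16796 + 2674440 = 2691236.

2691236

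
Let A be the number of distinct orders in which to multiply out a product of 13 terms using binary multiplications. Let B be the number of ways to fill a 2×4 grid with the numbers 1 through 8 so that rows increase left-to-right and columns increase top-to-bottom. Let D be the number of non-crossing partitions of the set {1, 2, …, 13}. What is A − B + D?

950898

Bracketing 13 factors into binary products is counted by C_{13−1} = C_12. So A = C_12 = 208012.
Standard Young tableaux of shape 2×n are counted by C_n; here n = 4. So B = C_4 = 14.
The non-crossing partitions of [13] form a lattice of size C_13. So D = C_13 = 742900.
A − B + D = 208012 − 14 + 742900 = 950898.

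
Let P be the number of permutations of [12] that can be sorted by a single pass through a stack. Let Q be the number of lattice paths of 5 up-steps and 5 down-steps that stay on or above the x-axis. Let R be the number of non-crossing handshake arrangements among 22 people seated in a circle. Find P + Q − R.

Stack-sortable permutations are exactly the 231-avoiding ones, counted by C_n; here n = 12. So P = C_12 = 208012.
Dyck paths of semilength n (length 2n) are counted by C_n; here n = 5. So Q = C_5 = 42.
With 22 = 2·11 people, non-crossing handshake pairings are non-crossing perfect matchings on a circle, counted by C_11. So R = C_11 = 58786.
P + Q − R = 208012 + 42 − 58786 = 149268.

149268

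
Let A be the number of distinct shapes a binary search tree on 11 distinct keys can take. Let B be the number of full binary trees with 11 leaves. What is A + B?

Rooted binary trees with 11 nodes (each child slot possibly empty) number C_11. So A = C_11 = 58786.
A full binary tree with L leaves has L−1 internal nodes and is counted by C_{L−1}; L = 11 gives C_10. So B = C_10 = 16796.
A + B = 58786 + 16796 = 75582.

75582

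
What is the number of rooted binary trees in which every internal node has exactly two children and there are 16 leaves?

Full binary trees with 16 leaves have 16−1 = 15 internal nodes, so there are C_15 of them.
C_15 = C(30,15)/16 = 155117520/16 = 9694845.

9694845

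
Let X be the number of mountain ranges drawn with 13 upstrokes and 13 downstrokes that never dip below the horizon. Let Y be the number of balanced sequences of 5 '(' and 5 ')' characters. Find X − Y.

742858

A Dyck path with 13 up-steps and 13 down-steps has semilength 13, so there are C_13 of them. So X = C_13 = 742900.
Balanced strings of n pairs of brackets are counted by C_n; here n = 5. So Y = C_5 = 42.
X − Y = 742900 − 42 = 742858.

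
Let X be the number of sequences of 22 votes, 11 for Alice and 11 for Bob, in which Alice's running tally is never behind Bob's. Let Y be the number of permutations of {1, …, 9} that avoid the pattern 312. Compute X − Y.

53924

Ballot sequences with n votes each where one side never trails are Dyck words, counted by C_n; here n = 11. So X = C_11 = 58786.
For any fixed pattern of length 3, the pattern-avoiding permutations of [9] number C_9. So Y = C_9 = 4862.
X − Y = 58786 − 4862 = 53924.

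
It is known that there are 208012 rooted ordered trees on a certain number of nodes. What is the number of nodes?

Rooted ordered trees on m nodes are counted by C_{m−1}. The Catalan number equal to 208012 is C_12.
So the index is 12, and the number of nodes is 12 + 1 = 13.

13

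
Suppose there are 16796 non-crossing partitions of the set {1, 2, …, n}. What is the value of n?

10

Non-crossing partitions of [n] are counted by C_n. Since C_10 = 16796, the index is 10.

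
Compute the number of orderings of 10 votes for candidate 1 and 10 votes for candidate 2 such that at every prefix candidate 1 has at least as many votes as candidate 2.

16796

Reading a vote for the leader as '(' and for the other as ')' turns such a sequence into a balanced string of 10 pairs, so the count is C_10.
C_10 = C(20,10)/11 = 184756/11 = 16796.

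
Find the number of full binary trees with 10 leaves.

A full binary tree with L leaves has L−1 internal nodes and is counted by C_{L−1}; L = 10 gives C_9.
C_9 = 4862.

4862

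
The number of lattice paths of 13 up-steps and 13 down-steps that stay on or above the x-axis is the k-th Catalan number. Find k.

A Dyck path with 13 up-steps and 13 down-steps has semilength 13, so there are C_13 of them.

13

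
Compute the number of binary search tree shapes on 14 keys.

There are C_n binary search tree shapes on n keys; with n = 14 that is C_14.
C_14 = C(28,14)/15 = 40116600/15 = 2674440.

2674440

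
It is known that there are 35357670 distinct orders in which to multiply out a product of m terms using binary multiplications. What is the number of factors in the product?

17

Parenthesizations of m factors are counted by C_{m−1}; 35357670 = C_16.
So the index is 16, and the number of factors is 16 + 1 = 17.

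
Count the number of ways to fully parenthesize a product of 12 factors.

Bracketing 12 factors into binary products is counted by C_{12−1} = C_11.
C_11 = C(22,11)/12 = 705432/12 = 58786.

58786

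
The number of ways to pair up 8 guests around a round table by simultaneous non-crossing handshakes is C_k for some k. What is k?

4

With 8 = 2·4 people, non-crossing handshake pairings are non-crossing perfect matchings on a circle, counted by C_4.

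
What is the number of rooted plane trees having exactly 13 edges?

A rooted plane tree with 13 edges has 14 nodes, and the count is C_13.
C_13 = C(26,13)/14 = 10400600/14 = 742900.

742900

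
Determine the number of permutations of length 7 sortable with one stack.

By Knuth's characterisation, the stack-sortable permutations of length 7 are the 231-avoiders, numbering C_7.
C_7 = C(14,7)/8 = 3432/8 = 429.

429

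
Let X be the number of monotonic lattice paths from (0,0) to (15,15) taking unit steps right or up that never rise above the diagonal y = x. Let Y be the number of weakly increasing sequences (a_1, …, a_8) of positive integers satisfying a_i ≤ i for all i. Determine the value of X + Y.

Monotone paths in an n×n grid that stay weakly below the diagonal are counted by C_n; here n = 15. So X = C_15 = 9694845.
Weakly increasing sequences with a_i ≤ i biject with Dyck paths of semilength 8, so there are C_8. So Y = C_8 = 1430.
X + Y = 9694845 + 1430 = 9696275.

9696275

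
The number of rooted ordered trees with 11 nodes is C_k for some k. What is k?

10

Rooted ordered (plane) trees on m nodes have m−1 edges and are counted by C_{m−1}; m = 11 gives C_10.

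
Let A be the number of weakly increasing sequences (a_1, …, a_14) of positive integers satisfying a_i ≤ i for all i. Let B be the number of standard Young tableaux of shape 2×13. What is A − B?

1931540

Such sub-staircase sequences of length n are counted by C_n; here n = 14. So A = C_14 = 2674440.
Standard Young tableaux of shape 2×n are counted by C_n; here n = 13. So B = C_13 = 742900.
A − B = 2674440 − 742900 = 1931540.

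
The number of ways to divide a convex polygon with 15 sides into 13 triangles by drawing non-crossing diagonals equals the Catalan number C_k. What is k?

A convex 15-gon is triangulated into 13 triangles, and the number of such triangulations is the Catalan number C_{15−2} = C_13.

13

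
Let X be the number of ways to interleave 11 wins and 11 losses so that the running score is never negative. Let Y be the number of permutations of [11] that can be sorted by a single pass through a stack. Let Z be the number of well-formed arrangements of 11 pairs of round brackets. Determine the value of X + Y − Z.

58786

Reading a vote for the leader as '(' and for the other as ')' turns such a sequence into a balanced string of 11 pairs, so the count is C_11. So X = C_11 = 58786.
Stack-sortable permutations are exactly the 231-avoiding ones, counted by C_n; here n = 11. So Y = C_11 = 58786.
With 11 pairs the number of balanced bracket strings is the Catalan number C_11. So Z = C_11 = 58786.
X + Y − Z = 58786 + 58786 − 58786 = 58786.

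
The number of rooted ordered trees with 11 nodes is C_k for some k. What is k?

10

A rooted plane tree on 11 nodes has 10 edges, and such trees are counted by C_10.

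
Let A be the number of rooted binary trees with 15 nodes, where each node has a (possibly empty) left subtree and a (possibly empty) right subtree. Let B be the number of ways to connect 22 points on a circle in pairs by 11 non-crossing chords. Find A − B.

9636059

There are C_n binary search tree shapes on n keys; with n = 15 that is C_15. So A = C_15 = 9694845.
Pairing 22 circle points by 11 non-crossing chords gives C_11 matchings. So B = C_11 = 58786.
A − B = 9694845 − 58786 = 9636059.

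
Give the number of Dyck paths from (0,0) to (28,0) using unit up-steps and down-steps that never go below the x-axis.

2674440

A Dyck path with 14 up-steps and 14 down-steps has semilength 14, so there are C_14 of them.
C_14 = C(28,14)/15 = 40116600/15 = 2674440.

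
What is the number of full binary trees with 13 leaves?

A full binary tree with L leaves has L−1 internal nodes and is counted by C_{L−1}; L = 13 gives C_12.
C_12 = C(24,12)/13 = 2704156/13 = 208012.

208012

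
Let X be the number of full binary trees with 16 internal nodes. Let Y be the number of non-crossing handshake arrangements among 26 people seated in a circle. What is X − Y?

34614770

Full binary trees with n internal nodes are counted by C_n; here n = 16. So X = C_16 = 35357670.
With 26 = 2·13 people, non-crossing handshake pairings are non-crossing perfect matchings on a circle, counted by C_13. So Y = C_13 = 742900.
X − Y = 35357670 − 742900 = 34614770.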